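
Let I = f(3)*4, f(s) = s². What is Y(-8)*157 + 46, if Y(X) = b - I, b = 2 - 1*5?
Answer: -6077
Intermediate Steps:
b = -3 (b = 2 - 5 = -3)
I = 36 (I = 3²*4 = 9*4 = 36)
Y(X) = -39 (Y(X) = -3 - 1*36 = -3 - 36 = -39)
Y(-8)*157 + 46 = -39*157 + 46 = -6123 + 46 = -6077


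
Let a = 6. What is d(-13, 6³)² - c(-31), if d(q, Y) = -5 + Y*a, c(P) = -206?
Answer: 1666887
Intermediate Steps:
d(q, Y) = -5 + 6*Y (d(q, Y) = -5 + Y*6 = -5 + 6*Y)
d(-13, 6³)² - c(-31) = (-5 + 6*6³)² - 1*(-206) = (-5 + 6*216)² + 206 = (-5 + 1296)² + 206 = 1291² + 206 = 1666681 + 206 = 1666887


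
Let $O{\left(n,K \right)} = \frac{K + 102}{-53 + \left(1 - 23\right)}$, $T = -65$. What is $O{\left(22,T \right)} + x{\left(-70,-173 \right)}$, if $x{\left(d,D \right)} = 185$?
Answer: $\frac{13838}{75} \approx 184.51$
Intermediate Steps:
$O{\left(n,K \right)} = - \frac{34}{25} - \frac{K}{75}$ ($O{\left(n,K \right)} = \frac{102 + K}{-53 + \left(1 - 23\right)} = \frac{102 + K}{-53 - 22} = \frac{102 + K}{-75} = \left(102 + K\right) \left(- \frac{1}{75}\right) = - \frac{34}{25} - \frac{K}{75}$)
$O{\left(22,T \right)} + x{\left(-70,-173 \right)} = \left(- \frac{34}{25} - - \frac{13}{15}\right) + 185 = \left(- \frac{34}{25} + \frac{13}{15}\right) + 185 = - \frac{37}{75} + 185 = \frac{13838}{75}$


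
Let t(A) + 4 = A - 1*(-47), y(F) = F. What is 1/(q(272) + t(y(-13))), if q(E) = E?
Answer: 1/302 ≈ 0.0033113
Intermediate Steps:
t(A) = 43 + A (t(A) = -4 + (A - 1*(-47)) = -4 + (A + 47) = -4 + (47 + A) = 43 + A)
1/(q(272) + t(y(-13))) = 1/(272 + (43 - 13)) = 1/(272 + 30) = 1/302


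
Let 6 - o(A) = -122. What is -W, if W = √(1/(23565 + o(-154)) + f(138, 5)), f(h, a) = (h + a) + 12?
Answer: -4*√5438159518/23693 ≈ -12.450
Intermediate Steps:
o(A) = 128 (o(A) = 6 - 1*(-122) = 6 + 122 = 128)
f(h, a) = 12 + a + h (f(h, a) = (a + h) + 12 = 12 + a + h)
W = 4*√5438159518/23693 (W = √(1/(23565 + 128) + (12 + 5 + 138)) = √(1/23693 + 155) = √(3672416/23693) = 4*√5438159518/23693 ≈ 12.450)
-W = -4*√5438159518/23693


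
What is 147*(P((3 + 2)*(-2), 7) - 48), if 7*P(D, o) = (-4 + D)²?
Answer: -2940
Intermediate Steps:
P(D, o) = (-4 + D)²/7
147*(P((3 + 2)*(-2), 7) - 48) = 147*((-4 + (3 + 2)*(-2))²/7 - 48) = 147*((-4 + 5*(-2))²/7 - 48) = 147*((-4 - 10)²/7 - 48) = 147*((⅐)*(-14)² - 48) = 147*((⅐)*196 - 48) = 147*(28 - 48) = 147*(-20) = -2940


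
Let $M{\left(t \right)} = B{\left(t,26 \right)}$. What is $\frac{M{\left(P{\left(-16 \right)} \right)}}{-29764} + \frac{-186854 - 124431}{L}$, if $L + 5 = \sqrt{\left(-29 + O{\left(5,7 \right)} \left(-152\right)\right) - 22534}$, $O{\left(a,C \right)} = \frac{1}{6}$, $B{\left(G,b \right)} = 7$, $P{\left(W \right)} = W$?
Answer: $\frac{992684473}{14422784} + \frac{62257 i \sqrt{203295}}{13568} \approx 68.828 + 2068.9 i$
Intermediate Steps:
$M{\left(t \right)} = 7$
$O{\left(a,C \right)} = \frac{1}{6}$
$L = -5 + \frac{i \sqrt{203295}}{3}$ ($L = -5 + \sqrt{\left(-29 + \frac{1}{6} \left(-152\right)\right) - 22534} = -5 + \sqrt{\left(-29 - \frac{76}{3}\right) - 22534} = -5 + \sqrt{- \frac{163}{3} - 22534} = -5 + \sqrt{- \frac{67765}{3}} = -5 + \frac{i \sqrt{203295}}{3} \approx -5.0 + 150.29 i$)
$\frac{M{\left(P{\left(-16 \right)} \right)}}{-29764} + \frac{-186854 - 124431}{L} = \frac{7}{-29764} + \frac{-186854 - 124431}{-5 + \frac{i \sqrt{203295}}{3}} = 7 \left(- \frac{1}{29764}\right) - \frac{311285}{-5 + \frac{i \sqrt{203295}}{3}} = - \frac{1}{4252} - \frac{311285}{-5 + \frac{i \sqrt{203295}}{3}}$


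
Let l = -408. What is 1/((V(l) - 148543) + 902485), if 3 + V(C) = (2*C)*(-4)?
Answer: 1/757203 ≈ 1.3206e-6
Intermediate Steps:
V(C) = -3 - 8*C (V(C) = -3 + (2*C)*(-4) = -3 - 8*C)
1/((V(l) - 148543) + 902485) = 1/(((-3 - 8*(-408)) - 148543) + 902485) = 1/(((-3 + 3264) - 148543) + 902485) = 1/((3261 - 148543) + 902485) = 1/(-145282 + 902485) = 1/757203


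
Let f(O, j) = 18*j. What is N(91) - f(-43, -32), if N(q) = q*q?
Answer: 8857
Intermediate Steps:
N(q) = q²
N(91) - f(-43, -32) = 91² - 18*(-32) = 8281 - 1*(-576) = 8281 + 576 = 8857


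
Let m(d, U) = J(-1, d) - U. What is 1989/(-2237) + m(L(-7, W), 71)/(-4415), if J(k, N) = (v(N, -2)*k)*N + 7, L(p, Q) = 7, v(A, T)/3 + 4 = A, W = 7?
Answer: -8497336/9876355 ≈ -0.86037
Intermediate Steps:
v(A, T) = -12 + 3*A
J(k, N) = 7 + N*k*(-12 + 3*N) (J(k, N) = ((-12 + 3*N)*k)*N + 7 = (k*(-12 + 3*N))*N + 7 = N*k*(-12 + 3*N) + 7 = 7 + N*k*(-12 + 3*N))
m(d, U) = 7 - U - 3*d*(-4 + d) (m(d, U) = (7 + 3*d*(-1)*(-4 + d)) - U = (7 - 3*d*(-4 + d)) - U = 7 - U - 3*d*(-4 + d))
1989/(-2237) + m(L(-7, W), 71)/(-4415) = 1989/(-2237) + (7 - 1*71 - 3*7*(-4 + 7))/(-4415) = 1989*(-1/2237) + (7 - 71 - 3*7*3)*(-1/4415) = -1989/2237 + (7 - 71 - 63)*(-1/4415) = -1989/2237 - 127*(-1/4415) = -1989/2237 + 127/4415 = -8497336/9876355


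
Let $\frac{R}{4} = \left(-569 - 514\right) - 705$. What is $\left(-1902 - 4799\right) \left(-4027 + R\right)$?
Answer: $74910479$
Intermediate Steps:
$R = -7152$ ($R = 4 \left(\left(-569 - 514\right) - 705\right) = 4 \left(-1083 - 705\right) = 4 \left(-1788\right) = -7152$)
$\left(-1902 - 4799\right) \left(-4027 + R\right) = \left(-1902 - 4799\right) \left(-4027 - 7152\right) = \left(-6701\right) \left(-11179\right) = 74910479$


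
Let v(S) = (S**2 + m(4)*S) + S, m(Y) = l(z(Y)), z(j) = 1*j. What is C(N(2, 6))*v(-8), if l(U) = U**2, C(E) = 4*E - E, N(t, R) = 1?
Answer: -216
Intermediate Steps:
z(j) = j
C(E) = 3*E
m(Y) = Y**2
v(S) = S**2 + 17*S (v(S) = (S**2 + 4**2*S) + S = (S**2 + 16*S) + S = S**2 + 17*S)
C(N(2, 6))*v(-8) = (3*1)*(-8*(17 - 8)) = 3*(-8*9) = 3*(-72) = -216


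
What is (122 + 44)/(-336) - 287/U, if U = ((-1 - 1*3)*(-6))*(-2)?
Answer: 1843/336 ≈ 5.4851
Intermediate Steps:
U = -48 (U = ((-1 - 3)*(-6))*(-2) = -4*(-6)*(-2) = 24*(-2) = -48)
(122 + 44)/(-336) - 287/U = (122 + 44)/(-336) - 287/(-48) = 166*(-1/336) - 287*(-1/48) = -83/168 + 287/48 = 1843/336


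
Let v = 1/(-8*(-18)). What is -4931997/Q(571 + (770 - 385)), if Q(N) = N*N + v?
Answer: -710207568/131606785 ≈ -5.3964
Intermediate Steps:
v = 1/144 ≈ 0.0069444
Q(N) = 1/144 + N² (Q(N) = N*N + 1/144 = N² + 1/144 = 1/144 + N²)
-4931997/Q(571 + (770 - 385)) = -4931997/(1/144 + (571 + (770 - 385))²) = -4931997/(1/144 + (571 + 385)²) = -4931997/(1/144 + 956²) = -4931997/(1/144 + 913936) = -4931997/131606785/144 = -4931997*144/131606785 = -710207568/131606785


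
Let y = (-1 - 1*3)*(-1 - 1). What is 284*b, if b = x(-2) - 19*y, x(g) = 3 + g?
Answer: -42884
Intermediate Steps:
y = 8 (y = (-1 - 3)*(-2) = -4*(-2) = 8)
b = -151 (b = (3 - 2) - 19*8 = 1 - 152 = -151)
284*b = 284*(-151) = -42884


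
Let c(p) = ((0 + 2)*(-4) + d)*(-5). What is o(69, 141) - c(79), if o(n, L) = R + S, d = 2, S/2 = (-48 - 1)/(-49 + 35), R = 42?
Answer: 19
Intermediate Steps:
S = 7 (S = 2*((-48 - 1)/(-49 + 35)) = 2*(-49/(-14)) = 2*(-49*(-1/14)) = 2*(7/2) = 7)
o(n, L) = 49 (o(n, L) = 42 + 7 = 49)
c(p) = 30 (c(p) = ((0 + 2)*(-4) + 2)*(-5) = (2*(-4) + 2)*(-5) = (-8 + 2)*(-5) = -6*(-5) = 30)
o(69, 141) - c(79) = 49 - 1*30 = 49 - 30 = 19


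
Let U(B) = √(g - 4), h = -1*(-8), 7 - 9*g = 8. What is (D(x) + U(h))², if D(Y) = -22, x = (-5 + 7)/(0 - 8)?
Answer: (66 - I*√37)²/9 ≈ 479.89 - 89.214*I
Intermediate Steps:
g = -⅑ (g = 7/9 - ⅑*8 = 7/9 - 8/9 = -⅑ ≈ -0.11111)
x = -¼ (x = 2/(-8) = 2*(-⅛) = -¼ ≈ -0.25000)
h = 8
U(B) = I*√37/3 (U(B) = √(-⅑ - 4) = √(-37/9) = I*√37/3)
(D(x) + U(h))² = (-22 + I*√37/3)²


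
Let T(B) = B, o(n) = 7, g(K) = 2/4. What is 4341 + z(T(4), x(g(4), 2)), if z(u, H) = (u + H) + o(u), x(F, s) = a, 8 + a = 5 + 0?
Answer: 4349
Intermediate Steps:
g(K) = ½ (g(K) = 2*(¼) = ½)
a = -3 (a = -8 + (5 + 0) = -8 + 5 = -3)
x(F, s) = -3
z(u, H) = 7 + H + u (z(u, H) = (u + H) + 7 = (H + u) + 7 = 7 + H + u)
4341 + z(T(4), x(g(4), 2)) = 4341 + (7 - 3 + 4) = 4341 + 8 = 4349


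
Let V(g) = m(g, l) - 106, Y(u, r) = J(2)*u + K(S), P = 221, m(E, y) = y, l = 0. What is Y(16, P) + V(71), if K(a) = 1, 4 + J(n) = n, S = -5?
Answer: -137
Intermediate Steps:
J(n) = -4 + n
Y(u, r) = 1 - 2*u (Y(u, r) = (-4 + 2)*u + 1 = -2*u + 1 = 1 - 2*u)
V(g) = -106 (V(g) = 0 - 106 = -106)
Y(16, P) + V(71) = (1 - 2*16) - 106 = (1 - 32) - 106 = -31 - 106 = -137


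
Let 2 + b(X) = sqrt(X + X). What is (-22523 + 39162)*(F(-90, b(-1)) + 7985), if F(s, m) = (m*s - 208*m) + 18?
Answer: 143078761 - 4958422*I*sqrt(2) ≈ 1.4308e+8 - 7.0123e+6*I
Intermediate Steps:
b(X) = -2 + sqrt(2)*sqrt(X) (b(X) = -2 + sqrt(X + X) = -2 + sqrt(2*X) = -2 + sqrt(2)*sqrt(X))
F(s, m) = 18 - 208*m + m*s (F(s, m) = (-208*m + m*s) + 18 = 18 - 208*m + m*s)
(-22523 + 39162)*(F(-90, b(-1)) + 7985) = (-22523 + 39162)*((18 - 208*(-2 + sqrt(2)*sqrt(-1)) + (-2 + sqrt(2)*sqrt(-1))*(-90)) + 7985) = 16639*((18 - 208*(-2 + sqrt(2)*I) + (-2 + sqrt(2)*I)*(-90)) + 7985) = 16639*((18 - 208*(-2 + I*sqrt(2)) + (-2 + I*sqrt(2))*(-90)) + 7985) = 16639*((18 + (416 - 208*I*sqrt(2)) + (180 - 90*I*sqrt(2))) + 7985) = 16639*((614 - 298*I*sqrt(2)) + 7985) = 16639*(8599 - 298*I*sqrt(2)) = 143078761 - 4958422*I*sqrt(2)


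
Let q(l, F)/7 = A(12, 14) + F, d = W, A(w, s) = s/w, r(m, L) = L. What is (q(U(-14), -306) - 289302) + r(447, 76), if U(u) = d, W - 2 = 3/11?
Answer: -1748159/6 ≈ -2.9136e+5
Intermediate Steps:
W = 25/11 (W = 2 + 3/11 = 25/11 ≈ 2.2727)
d = 25/11 ≈ 2.2727
U(u) = 25/11
q(l, F) = 49/6 + 7*F (q(l, F) = 7*(14/12 + F) = 7*(14*(1/12) + F) = 7*(7/6 + F) = 49/6 + 7*F)
(q(U(-14), -306) - 289302) + r(447, 76) = ((49/6 + 7*(-306)) - 289302) + 76 = ((49/6 - 2142) - 289302) + 76 = (-12803/6 - 289302) + 76 = -1748615/6 + 76 = -1748159/6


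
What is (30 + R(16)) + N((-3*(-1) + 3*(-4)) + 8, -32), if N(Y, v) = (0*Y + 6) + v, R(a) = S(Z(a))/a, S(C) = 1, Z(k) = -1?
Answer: 65/16 ≈ 4.0625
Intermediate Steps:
R(a) = 1/a
N(Y, v) = 6 + v (N(Y, v) = (0 + 6) + v = 6 + v)
(30 + R(16)) + N((-3*(-1) + 3*(-4)) + 8, -32) = (30 + 1/16) + (6 - 32) = (30 + 1/16) - 26 = 481/16 - 26 = 65/16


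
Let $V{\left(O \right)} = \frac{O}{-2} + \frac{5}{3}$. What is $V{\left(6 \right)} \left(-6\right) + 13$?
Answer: $21$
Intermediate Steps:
$V{\left(O \right)} = \frac{5}{3} - \frac{O}{2}$ ($V{\left(O \right)} = O \left(- \frac{1}{2}\right) + 5 \cdot \frac{1}{3} = - \frac{O}{2} + \frac{5}{3} = \frac{5}{3} - \frac{O}{2}$)
$V{\left(6 \right)} \left(-6\right) + 13 = \left(\frac{5}{3} - 3\right) \left(-6\right) + 13 = \left(- \frac{4}{3}\right) \left(-6\right) + 13 = 8 + 13 = 21$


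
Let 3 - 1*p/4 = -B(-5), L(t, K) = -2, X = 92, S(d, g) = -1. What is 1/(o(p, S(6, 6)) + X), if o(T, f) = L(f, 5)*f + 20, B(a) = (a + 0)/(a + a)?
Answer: 1/114 ≈ 0.0087719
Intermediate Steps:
B(a) = 1/2 (B(a) = a/((2*a)) = a*(1/(2*a)) = 1/2)
p = 14 (p = 12 - (-4)/2 = 12 - 4*(-1/2) = 12 + 2 = 14)
o(T, f) = 20 - 2*f (o(T, f) = -2*f + 20 = 20 - 2*f)
1/(o(p, S(6, 6)) + X) = 1/((20 - 2*(-1)) + 92) = 1/((20 + 2) + 92) = 1/(22 + 92) = 1/114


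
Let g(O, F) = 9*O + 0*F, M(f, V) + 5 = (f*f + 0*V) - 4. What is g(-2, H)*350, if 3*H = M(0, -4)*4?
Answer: -6300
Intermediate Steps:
M(f, V) = -9 + f**2 (M(f, V) = -5 + ((f*f + 0*V) - 4) = -5 + ((f**2 + 0) - 4) = -5 + (f**2 - 4) = -5 + (-4 + f**2) = -9 + f**2)
H = -12 (H = ((-9 + 0**2)*4)/3 = ((-9 + 0)*4)/3 = (-9*4)/3 = (1/3)*(-36) = -12)
g(O, F) = 9*O (g(O, F) = 9*O + 0 = 9*O)
g(-2, H)*350 = (9*(-2))*350 = -18*350 = -6300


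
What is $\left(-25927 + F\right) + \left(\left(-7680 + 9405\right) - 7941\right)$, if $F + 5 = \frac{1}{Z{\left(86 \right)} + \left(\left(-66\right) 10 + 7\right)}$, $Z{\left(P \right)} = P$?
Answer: $- \frac{18227917}{567} \approx -32148.0$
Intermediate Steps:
$F = - \frac{2836}{567}$ ($F = -5 + \frac{1}{86 + \left(\left(-66\right) 10 + 7\right)} = -5 + \frac{1}{86 + \left(-660 + 7\right)} = -5 + \frac{1}{86 - 653} = -5 + \frac{1}{-567} = -5 - \frac{1}{567} = - \frac{2836}{567} \approx -5.0018$)
$\left(-25927 + F\right) + \left(\left(-7680 + 9405\right) - 7941\right) = \left(-25927 - \frac{2836}{567}\right) + \left(\left(-7680 + 9405\right) - 7941\right) = - \frac{14703445}{567} + \left(1725 - 7941\right) = - \frac{14703445}{567} - 6216 = - \frac{18227917}{567}$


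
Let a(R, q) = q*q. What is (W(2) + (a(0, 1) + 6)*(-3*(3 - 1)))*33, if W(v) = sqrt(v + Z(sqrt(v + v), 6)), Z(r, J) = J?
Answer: -1386 + 66*sqrt(2) ≈ -1292.7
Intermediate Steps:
a(R, q) = q**2
W(v) = sqrt(6 + v) (W(v) = sqrt(v + 6) = sqrt(6 + v))
(W(2) + (a(0, 1) + 6)*(-3*(3 - 1)))*33 = (sqrt(6 + 2) + (1**2 + 6)*(-3*(3 - 1)))*33 = (sqrt(8) + (1 + 6)*(-3*2))*33 = (2*sqrt(2) + 7*(-6))*33 = (2*sqrt(2) - 42)*33 = (-42 + 2*sqrt(2))*33 = -1386 + 66*sqrt(2)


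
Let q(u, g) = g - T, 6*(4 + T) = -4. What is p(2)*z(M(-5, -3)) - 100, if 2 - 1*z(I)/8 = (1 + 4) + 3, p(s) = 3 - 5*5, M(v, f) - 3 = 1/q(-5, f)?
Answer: 956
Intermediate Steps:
T = -14/3 (T = -4 + (1/6)*(-4) = -4 - 2/3 = -14/3 ≈ -4.6667)
q(u, g) = 14/3 + g (q(u, g) = g - 1*(-14/3) = g + 14/3 = 14/3 + g)
M(v, f) = 3 + 1/(14/3 + f)
p(s) = -22 (p(s) = 3 - 25 = -22)
z(I) = -48 (z(I) = 16 - 8*((1 + 4) + 3) = 16 - 8*(5 + 3) = 16 - 8*8 = 16 - 64 = -48)
p(2)*z(M(-5, -3)) - 100 = -22*(-48) - 100 = 1056 - 100 = 956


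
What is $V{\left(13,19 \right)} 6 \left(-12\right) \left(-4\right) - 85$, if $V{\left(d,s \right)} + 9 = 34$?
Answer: $7115$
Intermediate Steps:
$V{\left(d,s \right)} = 25$ ($V{\left(d,s \right)} = -9 + 34 = 25$)
$V{\left(13,19 \right)} 6 \left(-12\right) \left(-4\right) - 85 = 25 \cdot 6 \left(-12\right) \left(-4\right) - 85 = 25 \left(\left(-72\right) \left(-4\right)\right) - 85 = 25 \cdot 288 - 85 = 7200 - 85 = 7115$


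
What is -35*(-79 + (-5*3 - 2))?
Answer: 3360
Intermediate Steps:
-35*(-79 + (-5*3 - 2)) = -35*(-79 + (-15 - 2)) = -35*(-79 - 17) = -35*(-96) = 3360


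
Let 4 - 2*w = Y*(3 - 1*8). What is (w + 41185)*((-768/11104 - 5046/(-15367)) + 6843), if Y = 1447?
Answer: 3269890329762849/10664698 ≈ 3.0661e+8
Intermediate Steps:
w = 7239/2 (w = 2 - 1447*(3 - 1*8)/2 = 2 - 1447*(3 - 8)/2 = 2 - 1447*(-5)/2 = 2 - ½*(-7235) = 2 + 7235/2 = 7239/2 ≈ 3619.5)
(w + 41185)*((-768/11104 - 5046/(-15367)) + 6843) = (7239/2 + 41185)*((-768/11104 - 5046/(-15367)) + 6843) = 89609*((-768*1/11104 - 5046*(-1/15367)) + 6843)/2 = 89609*((-24/347 + 5046/15367) + 6843)/2 = 89609*(1382154/5332349 + 6843)/2 = (89609/2)*(36490646361/5332349) = 3269890329762849/10664698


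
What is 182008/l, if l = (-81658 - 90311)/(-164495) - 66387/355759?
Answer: 5325606562461820/25129594953 ≈ 2.1193e+5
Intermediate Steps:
l = 50259189906/58520576705 (l = -171969*(-1/164495) - 66387*1/355759 = 171969/164495 - 66387/355759 = 50259189906/58520576705 ≈ 0.85883)
182008/l = 182008/(50259189906/58520576705) = 182008*(58520576705/50259189906) = 5325606562461820/25129594953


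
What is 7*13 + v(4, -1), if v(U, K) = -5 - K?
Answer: 87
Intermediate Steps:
7*13 + v(4, -1) = 7*13 + (-5 - 1*(-1)) = 91 + (-5 + 1) = 91 - 4 = 87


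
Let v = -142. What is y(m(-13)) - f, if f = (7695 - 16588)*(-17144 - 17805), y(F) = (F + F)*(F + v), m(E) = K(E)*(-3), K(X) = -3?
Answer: -310803851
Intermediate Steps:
m(E) = 9 (m(E) = -3*(-3) = 9)
y(F) = 2*F*(-142 + F) (y(F) = (F + F)*(F - 142) = (2*F)*(-142 + F) = 2*F*(-142 + F))
f = 310801457 (f = -8893*(-34949) = 310801457)
y(m(-13)) - f = 2*9*(-142 + 9) - 1*310801457 = 2*9*(-133) - 310801457 = -2394 - 310801457 = -310803851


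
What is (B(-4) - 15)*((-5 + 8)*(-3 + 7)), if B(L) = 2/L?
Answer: -186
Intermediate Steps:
(B(-4) - 15)*((-5 + 8)*(-3 + 7)) = (2/(-4) - 15)*((-5 + 8)*(-3 + 7)) = (2*(-¼) - 15)*(3*4) = (-½ - 15)*12 = -31/2*12 = -186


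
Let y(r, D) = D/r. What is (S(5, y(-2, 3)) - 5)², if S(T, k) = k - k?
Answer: 25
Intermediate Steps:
S(T, k) = 0
(S(5, y(-2, 3)) - 5)² = (0 - 5)² = (-5)² = 25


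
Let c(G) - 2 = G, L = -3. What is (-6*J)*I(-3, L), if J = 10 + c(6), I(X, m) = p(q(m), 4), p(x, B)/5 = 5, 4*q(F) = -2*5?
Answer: -2700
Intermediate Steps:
c(G) = 2 + G
q(F) = -5/2 (q(F) = (-2*5)/4 = (¼)*(-10) = -5/2)
p(x, B) = 25 (p(x, B) = 5*5 = 25)
I(X, m) = 25
J = 18 (J = 10 + (2 + 6) = 10 + 8 = 18)
(-6*J)*I(-3, L) = -6*18*25 = -108*25 = -2700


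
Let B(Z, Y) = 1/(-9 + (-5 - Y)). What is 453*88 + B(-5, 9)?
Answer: 916871/23 ≈ 39864.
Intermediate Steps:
B(Z, Y) = 1/(-14 - Y)
453*88 + B(-5, 9) = 453*88 - 1/(14 + 9) = 39864 - 1/23 = 916871/23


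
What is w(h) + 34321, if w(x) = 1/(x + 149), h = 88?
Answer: 8134078/237 ≈ 34321.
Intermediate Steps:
w(x) = 1/(149 + x)
w(h) + 34321 = 1/(149 + 88) + 34321 = 1/237 + 34321 = 8134078/237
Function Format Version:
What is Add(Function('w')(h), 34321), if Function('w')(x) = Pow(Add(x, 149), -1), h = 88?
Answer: Rational(8134078, 237) ≈ 34321.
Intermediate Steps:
Function('w')(x) = Pow(Add(149, x), -1)
Add(Function('w')(h), 34321) = Add(Pow(Add(149, 88), -1), 34321) = Add(Pow(237, -1), 34321) = Add(Rational(1, 237), 34321) = Rational(8134078, 237)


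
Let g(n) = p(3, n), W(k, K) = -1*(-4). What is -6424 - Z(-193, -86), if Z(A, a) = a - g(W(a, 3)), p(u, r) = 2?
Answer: -6336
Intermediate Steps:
W(k, K) = 4
g(n) = 2
Z(A, a) = -2 + a (Z(A, a) = a - 1*2 = a - 2 = -2 + a)
-6424 - Z(-193, -86) = -6424 - (-2 - 86) = -6424 - 1*(-88) = -6424 + 88 = -6336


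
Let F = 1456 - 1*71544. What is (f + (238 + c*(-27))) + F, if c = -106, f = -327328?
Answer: -394316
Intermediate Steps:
F = -70088 (F = 1456 - 71544 = -70088)
(f + (238 + c*(-27))) + F = (-327328 + (238 - 106*(-27))) - 70088 = (-327328 + (238 + 2862)) - 70088 = (-327328 + 3100) - 70088 = -324228 - 70088 = -394316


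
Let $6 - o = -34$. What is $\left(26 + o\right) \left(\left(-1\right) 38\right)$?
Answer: $-2508$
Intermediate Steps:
$o = 40$ ($o = 6 - -34 = 6 + 34 = 40$)
$\left(26 + o\right) \left(\left(-1\right) 38\right) = \left(26 + 40\right) \left(\left(-1\right) 38\right) = 66 \left(-38\right) = -2508$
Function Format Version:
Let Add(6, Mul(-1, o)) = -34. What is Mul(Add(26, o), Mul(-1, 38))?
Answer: -2508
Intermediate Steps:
o = 40 (o = Add(6, Mul(-1, -34)) = Add(6, 34) = 40)
Mul(Add(26, o), Mul(-1, 38)) = Mul(Add(26, 40), Mul(-1, 38)) = Mul(66, -38) = -2508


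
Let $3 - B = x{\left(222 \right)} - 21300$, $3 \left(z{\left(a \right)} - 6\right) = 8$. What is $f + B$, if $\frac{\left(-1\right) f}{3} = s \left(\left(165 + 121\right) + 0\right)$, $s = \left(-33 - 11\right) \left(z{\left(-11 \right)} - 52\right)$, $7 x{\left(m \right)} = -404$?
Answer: $- \frac{11301915}{7} \approx -1.6146 \cdot 10^{6}$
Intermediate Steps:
$x{\left(m \right)} = - \frac{404}{7}$ ($x{\left(m \right)} = \frac{1}{7} \left(-404\right) = - \frac{404}{7}$)
$z{\left(a \right)} = \frac{26}{3}$ ($z{\left(a \right)} = 6 + \frac{1}{3} \cdot 8 = 6 + \frac{8}{3} = \frac{26}{3}$)
$s = \frac{5720}{3}$ ($s = \left(-33 - 11\right) \left(\frac{26}{3} - 52\right) = \left(-44\right) \left(- \frac{130}{3}\right) = \frac{5720}{3} \approx 1906.7$)
$f = -1635920$ ($f = - 3 \frac{5720 \left(\left(165 + 121\right) + 0\right)}{3} = - 3 \frac{5720 \left(286 + 0\right)}{3} = - 3 \cdot \frac{5720}{3} \cdot 286 = \left(-3\right) \frac{1635920}{3} = -1635920$)
$B = \frac{149525}{7}$ ($B = 3 - \left(- \frac{404}{7} - 21300\right) = 3 - - \frac{149504}{7} = 3 + \frac{149504}{7} = \frac{149525}{7} \approx 21361.0$)
$f + B = -1635920 + \frac{149525}{7} = - \frac{11301915}{7}$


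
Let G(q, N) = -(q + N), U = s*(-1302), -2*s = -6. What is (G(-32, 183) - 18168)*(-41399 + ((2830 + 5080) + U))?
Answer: 685039005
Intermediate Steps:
s = 3 (s = -½*(-6) = 3)
U = -3906 (U = 3*(-1302) = -3906)
G(q, N) = -N - q (G(q, N) = -(N + q) = -N - q)
(G(-32, 183) - 18168)*(-41399 + ((2830 + 5080) + U)) = ((-1*183 - 1*(-32)) - 18168)*(-41399 + ((2830 + 5080) - 3906)) = ((-183 + 32) - 18168)*(-41399 + (7910 - 3906)) = (-151 - 18168)*(-41399 + 4004) = -18319*(-37395) = 685039005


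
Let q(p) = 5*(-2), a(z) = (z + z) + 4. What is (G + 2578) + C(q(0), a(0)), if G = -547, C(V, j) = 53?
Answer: 2084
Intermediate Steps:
a(z) = 4 + 2*z (a(z) = 2*z + 4 = 4 + 2*z)
q(p) = -10
(G + 2578) + C(q(0), a(0)) = (-547 + 2578) + 53 = 2031 + 53 = 2084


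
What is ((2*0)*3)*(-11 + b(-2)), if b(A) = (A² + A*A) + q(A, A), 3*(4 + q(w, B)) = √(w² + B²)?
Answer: 0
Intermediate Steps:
q(w, B) = -4 + √(B² + w²)/3 (q(w, B) = -4 + √(w² + B²)/3 = -4 + √(B² + w²)/3)
b(A) = -4 + 2*A² + √2*√(A²)/3 (b(A) = (A² + A*A) + (-4 + √(A² + A²)/3) = (A² + A²) + (-4 + √(2*A²)/3) = 2*A² + (-4 + (√2*√(A²))/3) = 2*A² + (-4 + √2*√(A²)/3) = -4 + 2*A² + √2*√(A²)/3)
((2*0)*3)*(-11 + b(-2)) = ((2*0)*3)*(-11 + (-4 + 2*(-2)² + √2*√((-2)²)/3)) = (0*3)*(-11 + (-4 + 2*4 + √2*√4/3)) = 0*(-11 + (-4 + 8 + (⅓)*√2*2)) = 0*(-11 + (-4 + 8 + 2*√2/3)) = 0*(-11 + (4 + 2*√2/3)) = 0*(-7 + 2*√2/3) = 0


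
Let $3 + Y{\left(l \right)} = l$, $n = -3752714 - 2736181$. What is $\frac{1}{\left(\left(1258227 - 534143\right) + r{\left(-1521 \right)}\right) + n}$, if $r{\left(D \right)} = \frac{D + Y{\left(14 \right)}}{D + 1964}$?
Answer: $- \frac{443}{2553812783} \approx -1.7347 \cdot 10^{-7}$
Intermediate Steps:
$n = -6488895$ ($n = -3752714 - 2736181 = -6488895$)
$Y{\left(l \right)} = -3 + l$
$r{\left(D \right)} = \frac{11 + D}{1964 + D}$ ($r{\left(D \right)} = \frac{D + \left(-3 + 14\right)}{D + 1964} = \frac{D + 11}{1964 + D} = \frac{11 + D}{1964 + D}$)
$\frac{1}{\left(\left(1258227 - 534143\right) + r{\left(-1521 \right)}\right) + n} = \frac{1}{\left(\left(1258227 - 534143\right) + \frac{11 - 1521}{1964 - 1521}\right) - 6488895} = \frac{1}{\left(\left(1258227 - 534143\right) + \frac{1}{443} \left(-1510\right)\right) - 6488895} = \frac{1}{\left(724084 + \frac{1}{443} \left(-1510\right)\right) - 6488895} = \frac{1}{\left(724084 - \frac{1510}{443}\right) - 6488895} = \frac{1}{\frac{320767702}{443} - 6488895} = \frac{1}{- \frac{2553812783}{443}} = - \frac{443}{2553812783}$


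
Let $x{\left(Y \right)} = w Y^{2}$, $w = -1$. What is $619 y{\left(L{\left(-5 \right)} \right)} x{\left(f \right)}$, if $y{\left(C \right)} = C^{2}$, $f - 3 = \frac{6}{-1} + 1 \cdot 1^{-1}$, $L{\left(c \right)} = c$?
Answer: $-61900$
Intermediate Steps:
$f = -2$ ($f = 3 + \left(\frac{6}{-1} + 1 \cdot 1^{-1}\right) = 3 + \left(6 \left(-1\right) + 1 \cdot 1\right) = 3 + \left(-6 + 1\right) = 3 - 5 = -2$)
$x{\left(Y \right)} = - Y^{2}$
$619 y{\left(L{\left(-5 \right)} \right)} x{\left(f \right)} = 619 \left(-5\right)^{2} \left(- \left(-2\right)^{2}\right) = 619 \cdot 25 \left(\left(-1\right) 4\right) = 15475 \left(-4\right) = -61900$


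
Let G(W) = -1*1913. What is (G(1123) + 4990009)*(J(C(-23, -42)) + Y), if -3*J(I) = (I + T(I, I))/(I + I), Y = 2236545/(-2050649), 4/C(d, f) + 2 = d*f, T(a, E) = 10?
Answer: -12364327780078432/6151947 ≈ -2.0098e+9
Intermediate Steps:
C(d, f) = 4/(-2 + d*f)
Y = -2236545/2050649 (Y = 2236545*(-1/2050649) = -2236545/2050649 ≈ -1.0907)
G(W) = -1913
J(I) = -(10 + I)/(6*I) (J(I) = -(I + 10)/(3*(I + I)) = -(10 + I)/(3*(2*I)) = -(10 + I)*1/(2*I)/3 = -(10 + I)/(6*I))
(G(1123) + 4990009)*(J(C(-23, -42)) + Y) = (-1913 + 4990009)*((-10 - 4/(-2 - 23*(-42)))/(6*((4/(-2 - 23*(-42))))) - 2236545/2050649) = 4988096*((-10 - 4/(-2 + 966))/(6*((4/(-2 + 966)))) - 2236545/2050649) = 4988096*((-10 - 4/964)/(6*((4/964))) - 2236545/2050649) = 4988096*((-10 - 4/964)/(6*((4*(1/964)))) - 2236545/2050649) = 4988096*((-10 - 1*1/241)/(6*(1/241)) - 2236545/2050649) = 4988096*((⅙)*241*(-10 - 1/241) - 2236545/2050649) = 4988096*((⅙)*241*(-2411/241) - 2236545/2050649) = 4988096*(-2411/6 - 2236545/2050649) = 4988096*(-4957534009/12303894) = -12364327780078432/6151947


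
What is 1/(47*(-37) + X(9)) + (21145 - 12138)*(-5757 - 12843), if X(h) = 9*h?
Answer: -277765071601/1658 ≈ -1.6753e+8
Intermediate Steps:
1/(47*(-37) + X(9)) + (21145 - 12138)*(-5757 - 12843) = 1/(47*(-37) + 9*9) + (21145 - 12138)*(-5757 - 12843) = 1/(-1739 + 81) + 9007*(-18600) = 1/(-1658) - 167530200 = -1/1658 - 167530200 = -277765071601/1658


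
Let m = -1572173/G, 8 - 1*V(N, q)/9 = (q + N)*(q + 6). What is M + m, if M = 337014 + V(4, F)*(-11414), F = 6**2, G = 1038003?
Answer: 178635006380485/1038003 ≈ 1.7209e+8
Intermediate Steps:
F = 36
V(N, q) = 72 - 9*(6 + q)*(N + q) (V(N, q) = 72 - 9*(q + N)*(q + 6) = 72 - 9*(N + q)*(6 + q) = 72 - 9*(6 + q)*(N + q))
m = -1572173/1038003 ≈ -1.5146
M = 172094886 (M = 337014 + (72 - 54*4 - 54*36 - 9*36**2 - 9*4*36)*(-11414) = 337014 + (72 - 216 - 1944 - 9*1296 - 1296)*(-11414) = 337014 + (72 - 216 - 1944 - 11664 - 1296)*(-11414) = 337014 - 15048*(-11414) = 337014 + 171757872 = 172094886)
M + m = 172094886 - 1572173/1038003 = 178635006380485/1038003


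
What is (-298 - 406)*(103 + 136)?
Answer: -168256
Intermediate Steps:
(-298 - 406)*(103 + 136) = -704*239 = -168256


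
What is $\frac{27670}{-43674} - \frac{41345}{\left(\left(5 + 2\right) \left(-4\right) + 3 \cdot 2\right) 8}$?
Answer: $\frac{900415805}{3843312} \approx 234.28$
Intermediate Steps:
$\frac{27670}{-43674} - \frac{41345}{\left(\left(5 + 2\right) \left(-4\right) + 3 \cdot 2\right) 8} = 27670 \left(- \frac{1}{43674}\right) - \frac{41345}{\left(7 \left(-4\right) + 6\right) 8} = - \frac{13835}{21837} - \frac{41345}{\left(-28 + 6\right) 8} = - \frac{13835}{21837} - \frac{41345}{\left(-22\right) 8} = - \frac{13835}{21837} - \frac{41345}{-176} = - \frac{13835}{21837} - - \frac{41345}{176} = - \frac{13835}{21837} + \frac{41345}{176} = \frac{900415805}{3843312}$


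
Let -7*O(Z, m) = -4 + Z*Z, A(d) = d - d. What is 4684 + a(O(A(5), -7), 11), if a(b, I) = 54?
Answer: 4738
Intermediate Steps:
A(d) = 0
O(Z, m) = 4/7 - Z²/7 (O(Z, m) = -(-4 + Z*Z)/7 = -(-4 + Z²)/7 = 4/7 - Z²/7)
4684 + a(O(A(5), -7), 11) = 4684 + 54 = 4738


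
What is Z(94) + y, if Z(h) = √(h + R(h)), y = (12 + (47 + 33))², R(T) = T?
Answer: 8464 + 2*√47 ≈ 8477.7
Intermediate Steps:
y = 8464 (y = (12 + 80)² = 92² = 8464)
Z(h) = √2*√h (Z(h) = √(h + h) = √(2*h) = √2*√h)
Z(94) + y = √2*√94 + 8464 = 2*√47 + 8464 = 8464 + 2*√47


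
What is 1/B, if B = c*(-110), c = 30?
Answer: -1/3300 ≈ -0.00030303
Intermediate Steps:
B = -3300 (B = 30*(-110) = -3300)
1/B = 1/(-3300) = -1/3300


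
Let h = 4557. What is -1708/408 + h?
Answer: 464387/102 ≈ 4552.8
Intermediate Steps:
-1708/408 + h = -1708/408 + 4557 = -1708*1/408 + 4557 = -427/102 + 4557 = 464387/102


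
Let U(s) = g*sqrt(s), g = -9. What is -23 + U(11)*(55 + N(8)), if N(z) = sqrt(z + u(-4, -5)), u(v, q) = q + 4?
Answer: -23 - 9*sqrt(11)*(55 + sqrt(7)) ≈ -1743.7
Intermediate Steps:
u(v, q) = 4 + q
N(z) = sqrt(-1 + z) (N(z) = sqrt(z + (4 - 5)) = sqrt(z - 1) = sqrt(-1 + z))
U(s) = -9*sqrt(s)
-23 + U(11)*(55 + N(8)) = -23 + (-9*sqrt(11))*(55 + sqrt(-1 + 8)) = -23 + (-9*sqrt(11))*(55 + sqrt(7)) = -23 - 9*sqrt(11)*(55 + sqrt(7))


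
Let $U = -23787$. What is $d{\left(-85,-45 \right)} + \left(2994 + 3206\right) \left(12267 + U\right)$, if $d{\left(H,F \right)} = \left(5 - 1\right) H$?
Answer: $-71424340$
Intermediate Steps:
$d{\left(H,F \right)} = 4 H$
$d{\left(-85,-45 \right)} + \left(2994 + 3206\right) \left(12267 + U\right) = 4 \left(-85\right) + \left(2994 + 3206\right) \left(12267 - 23787\right) = -340 + 6200 \left(-11520\right) = -340 - 71424000 = -71424340$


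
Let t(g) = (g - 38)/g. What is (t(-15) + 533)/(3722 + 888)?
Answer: 4024/34575 ≈ 0.11638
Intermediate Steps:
t(g) = (-38 + g)/g
(t(-15) + 533)/(3722 + 888) = ((-38 - 15)/(-15) + 533)/(3722 + 888) = (-1/15*(-53) + 533)/4610 = (53/15 + 533)*(1/4610) = (8048/15)*(1/4610) = 4024/34575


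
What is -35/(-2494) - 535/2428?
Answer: -624655/3027716 ≈ -0.20631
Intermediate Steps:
-35/(-2494) - 535/2428 = -35*(-1/2494) - 535*1/2428 = 35/2494 - 535/2428 = -624655/3027716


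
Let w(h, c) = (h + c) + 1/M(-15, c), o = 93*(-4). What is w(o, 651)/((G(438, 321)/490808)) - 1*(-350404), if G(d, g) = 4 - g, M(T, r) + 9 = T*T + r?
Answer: -22418825396/274839 ≈ -81571.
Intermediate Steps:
M(T, r) = -9 + r + T² (M(T, r) = -9 + (T*T + r) = -9 + (T² + r) = -9 + (r + T²) = -9 + r + T²)
o = -372
w(h, c) = c + h + 1/(216 + c) (w(h, c) = (h + c) + 1/(-9 + c + (-15)²) = (c + h) + 1/(-9 + c + 225) = (c + h) + 1/(216 + c) = c + h + 1/(216 + c))
w(o, 651)/((G(438, 321)/490808)) - 1*(-350404) = ((1 + (216 + 651)*(651 - 372))/(216 + 651))/(((4 - 1*321)/490808)) - 1*(-350404) = ((1 + 867*279)/867)/(((4 - 321)*(1/490808))) + 350404 = ((1 + 241893)/867)/((-317*1/490808)) + 350404 = ((1/867)*241894)/(-317/490808) + 350404 = (241894/867)*(-490808/317) + 350404 = -118723510352/274839 + 350404 = -22418825396/274839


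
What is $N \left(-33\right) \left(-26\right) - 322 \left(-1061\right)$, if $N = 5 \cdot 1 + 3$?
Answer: $348506$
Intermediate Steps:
$N = 8$ ($N = 5 + 3 = 8$)
$N \left(-33\right) \left(-26\right) - 322 \left(-1061\right) = 8 \left(-33\right) \left(-26\right) - 322 \left(-1061\right) = \left(-264\right) \left(-26\right) - -341642 = 6864 + 341642 = 348506$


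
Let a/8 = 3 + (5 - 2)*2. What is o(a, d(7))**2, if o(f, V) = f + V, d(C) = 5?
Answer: 5929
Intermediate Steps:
a = 72 (a = 8*(3 + (5 - 2)*2) = 8*(3 + 3*2) = 8*(3 + 6) = 8*9 = 72)
o(f, V) = V + f
o(a, d(7))**2 = (5 + 72)**2 = 77**2 = 5929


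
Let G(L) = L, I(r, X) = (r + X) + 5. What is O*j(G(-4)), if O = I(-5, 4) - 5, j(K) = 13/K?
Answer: 13/4 ≈ 3.2500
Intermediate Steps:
I(r, X) = 5 + X + r (I(r, X) = (X + r) + 5 = 5 + X + r)
O = -1 (O = (5 + 4 - 5) - 5 = 4 - 5 = -1)
O*j(G(-4)) = -13/(-4) = -13*(-1)/4 = -1*(-13/4) = 13/4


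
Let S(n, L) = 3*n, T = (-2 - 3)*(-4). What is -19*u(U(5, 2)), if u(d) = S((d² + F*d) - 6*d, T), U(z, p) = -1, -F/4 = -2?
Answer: 57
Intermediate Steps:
F = 8 (F = -4*(-2) = 8)
T = 20 (T = -5*(-4) = 20)
u(d) = 3*d² + 6*d (u(d) = 3*((d² + 8*d) - 6*d) = 3*(d² + 2*d) = 3*d² + 6*d)
-19*u(U(5, 2)) = -57*(-1)*(2 - 1) = -57*(-1) = -19*(-3) = 57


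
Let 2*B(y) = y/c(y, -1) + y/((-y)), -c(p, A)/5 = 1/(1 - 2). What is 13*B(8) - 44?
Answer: -401/10 ≈ -40.100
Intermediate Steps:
c(p, A) = 5 (c(p, A) = -5/(1 - 2) = -5/(-1) = -5*(-1) = 5)
B(y) = -½ + y/10 (B(y) = (y/5 + y/((-y)))/2 = (y*(⅕) + y*(-1/y))/2 = (y/5 - 1)/2 = (-1 + y/5)/2 = -½ + y/10)
13*B(8) - 44 = 13*(-½ + (⅒)*8) - 44 = 13*(-½ + ⅘) - 44 = 13*(3/10) - 44 = 39/10 - 44 = -401/10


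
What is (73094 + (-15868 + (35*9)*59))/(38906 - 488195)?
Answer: -75811/449289 ≈ -0.16874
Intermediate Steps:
(73094 + (-15868 + (35*9)*59))/(38906 - 488195) = (73094 + (-15868 + 315*59))/(-449289) = (73094 + (-15868 + 18585))*(-1/449289) = (73094 + 2717)*(-1/449289) = 75811*(-1/449289) = -75811/449289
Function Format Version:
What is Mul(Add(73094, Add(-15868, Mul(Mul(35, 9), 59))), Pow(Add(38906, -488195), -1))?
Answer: Rational(-75811, 449289) ≈ -0.16874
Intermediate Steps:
Mul(Add(73094, Add(-15868, Mul(Mul(35, 9), 59))), Pow(Add(38906, -488195), -1)) = Mul(Add(73094, Add(-15868, Mul(315, 59))), Pow(-449289, -1)) = Mul(Add(73094, Add(-15868, 18585)), Rational(-1, 449289)) = Mul(Add(73094, 2717), Rational(-1, 449289)) = Mul(75811, Rational(-1, 449289)) = Rational(-75811, 449289)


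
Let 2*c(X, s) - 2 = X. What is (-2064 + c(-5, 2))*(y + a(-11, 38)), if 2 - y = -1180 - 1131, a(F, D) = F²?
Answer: -5027427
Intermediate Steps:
c(X, s) = 1 + X/2
y = 2313 (y = 2 - (-1180 - 1131) = 2 - 1*(-2311) = 2 + 2311 = 2313)
(-2064 + c(-5, 2))*(y + a(-11, 38)) = (-2064 + (1 + (½)*(-5)))*(2313 + (-11)²) = (-2064 + (1 - 5/2))*(2313 + 121) = (-2064 - 3/2)*2434 = -4131/2*2434 = -5027427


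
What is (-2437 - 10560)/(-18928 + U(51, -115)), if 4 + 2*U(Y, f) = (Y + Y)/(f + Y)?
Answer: 831808/1211571 ≈ 0.68655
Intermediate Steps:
U(Y, f) = -2 + Y/(Y + f) (U(Y, f) = -2 + ((Y + Y)/(f + Y))/2 = -2 + ((2*Y)/(Y + f))/2 = -2 + (2*Y/(Y + f))/2 = -2 + Y/(Y + f))
(-2437 - 10560)/(-18928 + U(51, -115)) = (-2437 - 10560)/(-18928 + (-1*51 - 2*(-115))/(51 - 115)) = -12997/(-18928 + (-51 + 230)/(-64)) = -12997/(-18928 - 1/64*179) = -12997/(-18928 - 179/64) = -12997/(-1211571/64) = -12997*(-64/1211571) = 831808/1211571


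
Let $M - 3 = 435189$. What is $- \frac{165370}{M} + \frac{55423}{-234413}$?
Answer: $- \frac{31442262013}{51007331148} \approx -0.61643$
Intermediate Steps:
$M = 435192$ ($M = 3 + 435189 = 435192$)
$- \frac{165370}{M} + \frac{55423}{-234413} = - \frac{165370}{435192} + \frac{55423}{-234413} = \left(-165370\right) \frac{1}{435192} + 55423 \left(- \frac{1}{234413}\right) = - \frac{82685}{217596} - \frac{55423}{234413} = - \frac{31442262013}{51007331148}$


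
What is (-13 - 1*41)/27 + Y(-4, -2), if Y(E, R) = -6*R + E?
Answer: 6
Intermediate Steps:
Y(E, R) = E - 6*R
(-13 - 1*41)/27 + Y(-4, -2) = (-13 - 1*41)/27 + (-4 - 6*(-2)) = (-13 - 41)/27 + (-4 + 12) = (1/27)*(-54) + 8 = -2 + 8 = 6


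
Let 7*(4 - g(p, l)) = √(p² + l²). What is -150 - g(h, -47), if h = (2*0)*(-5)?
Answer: -1031/7 ≈ -147.29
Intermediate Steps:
h = 0 (h = 0*(-5) = 0)
g(p, l) = 4 - √(l² + p²)/7 (g(p, l) = 4 - √(p² + l²)/7 = 4 - √(l² + p²)/7)
-150 - g(h, -47) = -150 - (4 - √((-47)² + 0²)/7) = -150 - (4 - √(2209 + 0)/7) = -150 - (4 - √2209/7) = -150 - (4 - ⅐*47) = -150 - (4 - 47/7) = -150 - 1*(-19/7) = -150 + 19/7 = -1031/7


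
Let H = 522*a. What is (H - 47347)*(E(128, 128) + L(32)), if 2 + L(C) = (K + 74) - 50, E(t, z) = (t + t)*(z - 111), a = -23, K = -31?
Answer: -257770079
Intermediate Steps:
E(t, z) = 2*t*(-111 + z) (E(t, z) = (2*t)*(-111 + z) = 2*t*(-111 + z))
L(C) = -9 (L(C) = -2 + ((-31 + 74) - 50) = -2 + (43 - 50) = -2 - 7 = -9)
H = -12006 (H = 522*(-23) = -12006)
(H - 47347)*(E(128, 128) + L(32)) = (-12006 - 47347)*(2*128*(-111 + 128) - 9) = -59353*(2*128*17 - 9) = -59353*(4352 - 9) = -59353*4343 = -257770079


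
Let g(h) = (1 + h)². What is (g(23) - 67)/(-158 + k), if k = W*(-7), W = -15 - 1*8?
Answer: 509/3 ≈ 169.67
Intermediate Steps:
W = -23 (W = -15 - 8 = -23)
k = 161 (k = -23*(-7) = 161)
(g(23) - 67)/(-158 + k) = ((1 + 23)² - 67)/(-158 + 161) = (24² - 67)/3 = (576 - 67)*(⅓) = 509*(⅓) = 509/3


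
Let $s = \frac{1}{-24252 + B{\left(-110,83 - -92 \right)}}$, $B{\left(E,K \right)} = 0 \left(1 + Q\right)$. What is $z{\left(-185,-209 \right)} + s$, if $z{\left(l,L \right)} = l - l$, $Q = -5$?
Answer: $- \frac{1}{24252} \approx -4.1234 \cdot 10^{-5}$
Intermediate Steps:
$B{\left(E,K \right)} = 0$ ($B{\left(E,K \right)} = 0 \left(1 - 5\right) = 0 \left(-4\right) = 0$)
$z{\left(l,L \right)} = 0$
$s = - \frac{1}{24252}$ ($s = \frac{1}{-24252 + 0} = \frac{1}{-24252} = - \frac{1}{24252} \approx -4.1234 \cdot 10^{-5}$)
$z{\left(-185,-209 \right)} + s = 0 - \frac{1}{24252} = - \frac{1}{24252}$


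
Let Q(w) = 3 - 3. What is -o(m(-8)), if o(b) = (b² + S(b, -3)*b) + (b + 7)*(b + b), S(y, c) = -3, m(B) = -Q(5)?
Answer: 0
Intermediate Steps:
Q(w) = 0
m(B) = 0 (m(B) = -1*0 = 0)
o(b) = b² - 3*b + 2*b*(7 + b) (o(b) = (b² - 3*b) + (b + 7)*(b + b) = (b² - 3*b) + (7 + b)*(2*b) = (b² - 3*b) + 2*b*(7 + b) = b² - 3*b + 2*b*(7 + b))
-o(m(-8)) = -0*(11 + 3*0) = -0*(11 + 0) = -0*11 = -1*0 = 0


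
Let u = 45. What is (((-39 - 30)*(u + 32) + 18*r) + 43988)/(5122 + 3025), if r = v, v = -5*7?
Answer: 38045/8147 ≈ 4.6698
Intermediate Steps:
v = -35
r = -35
(((-39 - 30)*(u + 32) + 18*r) + 43988)/(5122 + 3025) = (((-39 - 30)*(45 + 32) + 18*(-35)) + 43988)/(5122 + 3025) = ((-69*77 - 630) + 43988)/8147 = ((-5313 - 630) + 43988)*(1/8147) = (-5943 + 43988)*(1/8147) = 38045*(1/8147) = 38045/8147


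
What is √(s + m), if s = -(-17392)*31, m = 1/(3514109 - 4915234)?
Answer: √42337477246513955/280225 ≈ 734.27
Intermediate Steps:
m = -1/1401125 (m = 1/(-1401125) = -1/1401125 ≈ -7.1371e-7)
s = 539152 (s = -1*(-539152) = 539152)
√(s + m) = √(539152 - 1/1401125) = √(755419345999/1401125) = √42337477246513955/280225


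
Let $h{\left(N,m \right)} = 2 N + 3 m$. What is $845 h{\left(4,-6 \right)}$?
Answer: $-8450$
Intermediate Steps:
$845 h{\left(4,-6 \right)} = 845 \left(2 \cdot 4 + 3 \left(-6\right)\right) = 845 \left(8 - 18\right) = 845 \left(-10\right) = -8450$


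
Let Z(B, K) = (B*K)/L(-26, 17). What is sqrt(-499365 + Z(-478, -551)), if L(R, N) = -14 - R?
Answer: I*sqrt(17187006)/6 ≈ 690.95*I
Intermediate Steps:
Z(B, K) = B*K/12 (Z(B, K) = (B*K)/(-14 - 1*(-26)) = (B*K)/(-14 + 26) = (B*K)/12 = (B*K)*(1/12) = B*K/12)
sqrt(-499365 + Z(-478, -551)) = sqrt(-499365 + (1/12)*(-478)*(-551)) = sqrt(-499365 + 131689/6) = sqrt(-2864501/6) = I*sqrt(17187006)/6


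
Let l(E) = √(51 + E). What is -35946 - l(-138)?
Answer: -35946 - I*√87 ≈ -35946.0 - 9.3274*I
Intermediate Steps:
-35946 - l(-138) = -35946 - √(51 - 138) = -35946 - √(-87) = -35946 - I*√87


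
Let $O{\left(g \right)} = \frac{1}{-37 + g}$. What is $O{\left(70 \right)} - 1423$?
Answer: $- \frac{46958}{33} \approx -1423.0$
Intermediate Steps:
$O{\left(70 \right)} - 1423 = \frac{1}{-37 + 70} - 1423 = \frac{1}{33} - 1423 = - \frac{46958}{33}$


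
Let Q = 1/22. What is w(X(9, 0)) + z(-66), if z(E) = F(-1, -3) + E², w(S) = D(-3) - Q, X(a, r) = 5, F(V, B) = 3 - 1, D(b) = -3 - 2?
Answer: 95765/22 ≈ 4353.0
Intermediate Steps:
D(b) = -5
F(V, B) = 2
Q = 1/22 ≈ 0.045455
w(S) = -111/22 (w(S) = -5 - 1*1/22 = -5 - 1/22 = -111/22)
z(E) = 2 + E²
w(X(9, 0)) + z(-66) = -111/22 + (2 + (-66)²) = -111/22 + (2 + 4356) = -111/22 + 4358 = 95765/22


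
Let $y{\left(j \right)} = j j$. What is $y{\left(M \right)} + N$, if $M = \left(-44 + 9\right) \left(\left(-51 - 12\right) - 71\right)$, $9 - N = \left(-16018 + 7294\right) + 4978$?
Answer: $21999855$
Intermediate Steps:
$N = 3755$ ($N = 9 - \left(\left(-16018 + 7294\right) + 4978\right) = 9 - \left(-8724 + 4978\right) = 9 - -3746 = 9 + 3746 = 3755$)
$M = 4690$ ($M = - 35 \left(\left(-51 - 12\right) - 71\right) = - 35 \left(-63 - 71\right) = \left(-35\right) \left(-134\right) = 4690$)
$y{\left(j \right)} = j^{2}$
$y{\left(M \right)} + N = 4690^{2} + 3755 = 21996100 + 3755 = 21999855$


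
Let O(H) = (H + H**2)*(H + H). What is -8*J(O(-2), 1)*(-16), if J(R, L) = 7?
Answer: 896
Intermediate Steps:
O(H) = 2*H*(H + H**2) (O(H) = (H + H**2)*(2*H) = 2*H*(H + H**2))
-8*J(O(-2), 1)*(-16) = -8*7*(-16) = -56*(-16) = 896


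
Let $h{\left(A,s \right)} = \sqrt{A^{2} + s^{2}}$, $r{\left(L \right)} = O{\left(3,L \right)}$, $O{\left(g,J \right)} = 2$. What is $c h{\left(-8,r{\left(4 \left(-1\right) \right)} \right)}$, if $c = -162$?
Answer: $- 324 \sqrt{17} \approx -1335.9$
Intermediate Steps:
$r{\left(L \right)} = 2$
$c h{\left(-8,r{\left(4 \left(-1\right) \right)} \right)} = - 162 \sqrt{\left(-8\right)^{2} + 2^{2}} = - 162 \sqrt{64 + 4} = - 162 \sqrt{68} = - 162 \cdot 2 \sqrt{17} = - 324 \sqrt{17}$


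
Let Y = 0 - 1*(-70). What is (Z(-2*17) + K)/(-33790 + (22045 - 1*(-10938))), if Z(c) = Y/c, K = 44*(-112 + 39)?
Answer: 18213/4573 ≈ 3.9827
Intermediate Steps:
Y = 70 (Y = 0 + 70 = 70)
K = -3212 (K = 44*(-73) = -3212)
Z(c) = 70/c
(Z(-2*17) + K)/(-33790 + (22045 - 1*(-10938))) = (70/((-2*17)) - 3212)/(-33790 + (22045 - 1*(-10938))) = (70/(-34) - 3212)/(-33790 + (22045 + 10938)) = (70*(-1/34) - 3212)/(-33790 + 32983) = (-35/17 - 3212)/(-807) = -54639/17*(-1/807) = 18213/4573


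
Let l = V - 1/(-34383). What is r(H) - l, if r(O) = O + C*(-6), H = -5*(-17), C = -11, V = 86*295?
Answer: -867104878/34383 ≈ -25219.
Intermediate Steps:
V = 25370
H = 85
r(O) = 66 + O (r(O) = O - 11*(-6) = O + 66 = 66 + O)
l = 872296711/34383 (l = 25370 - 1/(-34383) = 25370 - 1*(-1/34383) = 25370 + 1/34383 = 872296711/34383 ≈ 25370.)
r(H) - l = (66 + 85) - 1*872296711/34383 = 151 - 872296711/34383 = -867104878/34383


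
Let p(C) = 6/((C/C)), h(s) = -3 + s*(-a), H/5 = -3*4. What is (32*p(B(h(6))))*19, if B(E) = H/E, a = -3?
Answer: 3648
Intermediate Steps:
H = -60 (H = 5*(-3*4) = 5*(-12) = -60)
h(s) = -3 + 3*s (h(s) = -3 + s*(-1*(-3)) = -3 + s*3 = -3 + 3*s)
B(E) = -60/E
p(C) = 6 (p(C) = 6/1 = 6*1 = 6)
(32*p(B(h(6))))*19 = (32*6)*19 = 192*19 = 3648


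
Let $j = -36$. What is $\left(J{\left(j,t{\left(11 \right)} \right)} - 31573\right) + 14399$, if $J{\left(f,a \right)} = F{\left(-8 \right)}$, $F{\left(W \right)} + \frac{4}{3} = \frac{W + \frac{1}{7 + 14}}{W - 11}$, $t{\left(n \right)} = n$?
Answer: $- \frac{6852791}{399} \approx -17175.0$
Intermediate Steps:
$F{\left(W \right)} = - \frac{4}{3} + \frac{\frac{1}{21} + W}{-11 + W}$ ($F{\left(W \right)} = - \frac{4}{3} + \frac{W + \frac{1}{7 + 14}}{W - 11} = - \frac{4}{3} + \frac{W + \frac{1}{21}}{-11 + W} = - \frac{4}{3} + \frac{\frac{1}{21} + W}{-11 + W}$)
$J{\left(f,a \right)} = - \frac{365}{399}$ ($J{\left(f,a \right)} = \frac{309 - -56}{21 \left(-11 - 8\right)} = \frac{309 + 56}{21 \left(-19\right)} = \frac{1}{21} \left(- \frac{1}{19}\right) 365 = - \frac{365}{399}$)
$\left(J{\left(j,t{\left(11 \right)} \right)} - 31573\right) + 14399 = \left(- \frac{365}{399} - 31573\right) + 14399 = - \frac{12597992}{399} + 14399 = - \frac{6852791}{399}$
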